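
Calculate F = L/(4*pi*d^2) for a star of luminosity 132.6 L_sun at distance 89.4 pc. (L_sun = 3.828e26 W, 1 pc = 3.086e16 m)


F = L / (4*pi*d^2) = 5.076e+28 / (4*pi*(2.759e+18)^2) = 5.307e-10

5.307e-10 W/m^2


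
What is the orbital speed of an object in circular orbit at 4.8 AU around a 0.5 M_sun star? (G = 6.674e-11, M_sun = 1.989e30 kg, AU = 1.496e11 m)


v = sqrt(GM/r) = sqrt(6.674e-11 * 9.945e+29 / 7.181e+11) = 9614.1098

9614.1098 m/s


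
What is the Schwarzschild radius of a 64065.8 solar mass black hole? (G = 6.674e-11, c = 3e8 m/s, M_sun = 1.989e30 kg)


M = 64065.8 * 1.989e30 kg = 1.274268762e+35 kg. rs = 2GM/c^2 = 2 * 6.674e-11 * 1.274268762e+35 / (3e8)^2 = 1.890e+08

1.890e+08 m


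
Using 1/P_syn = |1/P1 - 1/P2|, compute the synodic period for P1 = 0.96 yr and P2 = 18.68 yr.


1/P_syn = |1/P1 - 1/P2| = |1/0.96 - 1/18.68| => P_syn = 1.012

1.012 years


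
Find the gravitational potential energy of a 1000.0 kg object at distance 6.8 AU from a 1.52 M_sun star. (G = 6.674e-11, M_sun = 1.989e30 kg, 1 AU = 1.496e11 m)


M = 1.52 * 1.989e30 kg = 3.02328e+30 kg; r = 6.8 AU * 1.496e11 m/AU = 1.01728e+12 m. U = -GM*m/r = -(6.674e-11 * 3.02328e+30 * 1000.0) / 1.01728e+12 = -1.983e+11

-1.983e+11 J


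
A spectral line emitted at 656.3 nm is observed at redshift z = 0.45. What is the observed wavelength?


lam_obs = lam_emit * (1 + z) = 656.3 * (1 + 0.45) = 951.635

951.635 nm


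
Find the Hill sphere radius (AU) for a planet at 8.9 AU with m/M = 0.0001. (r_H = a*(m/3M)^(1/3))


r_H = a * (m/3M)^(1/3) = 8.9 * (0.0001/3)^(1/3) = 0.2864

0.2864 AU


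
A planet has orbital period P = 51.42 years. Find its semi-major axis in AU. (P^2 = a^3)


a = P^(2/3) = 51.42^(2/3) = 13.8279

13.8279 AU


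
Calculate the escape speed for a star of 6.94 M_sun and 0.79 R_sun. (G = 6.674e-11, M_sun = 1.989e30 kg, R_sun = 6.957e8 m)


M = 6.94 * 1.989e30 kg = 1.380366e+31 kg; R = 0.79 * 6.957e8 m = 5.49603e+08 m. v_esc = sqrt(2GM/R) = sqrt(2 * 6.674e-11 * 1.380366e+31 / 5.49603e+08) = 1.831e+06

1.831e+06 m/s


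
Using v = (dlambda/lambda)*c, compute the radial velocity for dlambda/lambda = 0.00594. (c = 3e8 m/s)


v = (dlambda/lambda) * c = 0.00594 * 3e8 = 1.782e+06

1.782e+06 m/s


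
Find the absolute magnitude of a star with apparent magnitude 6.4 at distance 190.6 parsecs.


M = m - 5*log10(d) + 5 = 6.4 - 5*log10(190.6) + 5 = -6.145e-04

-6.145e-04


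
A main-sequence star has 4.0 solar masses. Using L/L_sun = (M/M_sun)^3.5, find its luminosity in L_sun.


L/L_sun = (M/M_sun)^3.5 = 4.0^3.5 = 128.0

128.0 L_sun


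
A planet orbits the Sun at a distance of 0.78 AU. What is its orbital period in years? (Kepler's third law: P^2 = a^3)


P = a^(3/2) = 0.78^1.5 = 0.6889

0.6889 years


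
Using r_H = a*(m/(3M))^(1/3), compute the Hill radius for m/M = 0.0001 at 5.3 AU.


r_H = a * (m/3M)^(1/3) = 5.3 * (0.0001/3)^(1/3) = 0.1706

0.1706 AU


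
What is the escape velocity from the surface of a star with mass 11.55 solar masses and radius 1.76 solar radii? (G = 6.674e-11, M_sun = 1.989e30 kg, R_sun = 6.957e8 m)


M = 11.55 * 1.989e30 kg = 2.297295e+31 kg; R = 1.76 * 6.957e8 m = 1.224432e+09 m. v_esc = sqrt(2GM/R) = sqrt(2 * 6.674e-11 * 2.297295e+31 / 1.224432e+09) = 1.583e+06

1.583e+06 m/s


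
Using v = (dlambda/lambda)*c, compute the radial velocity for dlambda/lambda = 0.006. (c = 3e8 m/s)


v = (dlambda/lambda) * c = 0.006 * 3e8 = 1.800e+06

1.800e+06 m/s


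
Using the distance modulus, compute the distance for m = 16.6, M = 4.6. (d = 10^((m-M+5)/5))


d = 10^((m - M + 5)/5) = 10^((16.6 - 4.6 + 5)/5) = 2511.8864

2511.8864 pc


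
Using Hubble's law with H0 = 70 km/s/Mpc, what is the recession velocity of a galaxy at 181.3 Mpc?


v = H0 * d = 70 * 181.3 = 12691.0

12691.0 km/s


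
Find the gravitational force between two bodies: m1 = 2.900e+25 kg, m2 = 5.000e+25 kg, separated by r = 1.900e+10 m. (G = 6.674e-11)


F = G*m1*m2/r^2 = 6.674e-11 * 2.900e+25 * 5.000e+25 / (1.900e+10)^2 = 6.674e-11 * 1.450e+51 / 3.610e+20 = 2.681e+20

2.681e+20 N


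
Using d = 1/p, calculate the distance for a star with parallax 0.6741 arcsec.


d = 1/p = 1/0.6741 = 1.4835

1.4835 pc


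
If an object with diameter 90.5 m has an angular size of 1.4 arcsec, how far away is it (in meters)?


D = size / theta_rad, theta_rad = 1.4 * pi/(180*3600) = 6.787e-06, D = 1.333e+07

1.333e+07 m


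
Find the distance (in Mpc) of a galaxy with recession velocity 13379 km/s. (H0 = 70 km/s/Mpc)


d = v / H0 = 13379 / 70 = 191.1286

191.1286 Mpc


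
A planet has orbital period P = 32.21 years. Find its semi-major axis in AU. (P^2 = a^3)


a = P^(2/3) = 32.21^(2/3) = 10.1234

10.1234 AU


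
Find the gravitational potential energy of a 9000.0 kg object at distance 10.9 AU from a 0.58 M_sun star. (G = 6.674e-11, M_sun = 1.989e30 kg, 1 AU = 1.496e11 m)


M = 0.58 * 1.989e30 kg = 1.15362e+30 kg; r = 10.9 AU * 1.496e11 m/AU = 1.63064e+12 m. U = -GM*m/r = -(6.674e-11 * 1.15362e+30 * 9000.0) / 1.63064e+12 = -4.249e+11

-4.249e+11 J


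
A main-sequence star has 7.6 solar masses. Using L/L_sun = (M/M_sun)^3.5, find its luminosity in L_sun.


L/L_sun = (M/M_sun)^3.5 = 7.6^3.5 = 1210.1733

1210.1733 L_sun


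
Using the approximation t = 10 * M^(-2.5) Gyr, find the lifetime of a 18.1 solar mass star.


t = 10 * M^(-2.5) = 10 * 18.1^(-2.5) = 0.0072

0.0072 Gyr


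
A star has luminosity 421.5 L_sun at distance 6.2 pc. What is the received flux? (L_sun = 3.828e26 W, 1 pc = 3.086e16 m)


F = L / (4*pi*d^2) = 1.614e+29 / (4*pi*(1.913e+17)^2) = 3.507e-07

3.507e-07 W/m^2


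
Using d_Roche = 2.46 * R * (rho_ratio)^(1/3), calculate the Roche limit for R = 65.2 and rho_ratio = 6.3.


d_Roche = 2.46 * 65.2 * 6.3^(1/3) = 296.2304

296.2304


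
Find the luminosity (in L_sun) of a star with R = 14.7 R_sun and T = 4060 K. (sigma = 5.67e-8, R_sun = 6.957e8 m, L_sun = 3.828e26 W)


R = 14.7 * 6.957e8 m = 1.022679e+10 m. L = 4*pi*R^2*sigma*T^4 = 4*pi*(1.022679e+10)^2 * 5.67e-8 * 4060^4 = 2.024770168e+28 W. L/L_sun = 2.024770168e+28 / 3.828e26 = 52.8937

52.8937 L_sun


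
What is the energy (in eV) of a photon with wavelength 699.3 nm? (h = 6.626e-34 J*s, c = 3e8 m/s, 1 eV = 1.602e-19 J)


E = hc/lambda = 6.626e-34 * 3e8 / 6.993e-07 = 2.843e-19 J = 1.7744 eV

1.7744 eV


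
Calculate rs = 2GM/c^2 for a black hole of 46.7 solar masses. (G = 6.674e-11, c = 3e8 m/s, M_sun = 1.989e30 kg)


M = 46.7 * 1.989e30 kg = 9.28863e+31 kg. rs = 2GM/c^2 = 2 * 6.674e-11 * 9.28863e+31 / (3e8)^2 = 137760.7036

137760.7036 m


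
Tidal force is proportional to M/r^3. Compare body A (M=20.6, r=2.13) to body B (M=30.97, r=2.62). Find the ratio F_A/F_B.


Ratio = (M1/r1^3) / (M2/r2^3) = (20.6/2.13^3) / (30.97/2.62^3) = 1.2379

1.2379


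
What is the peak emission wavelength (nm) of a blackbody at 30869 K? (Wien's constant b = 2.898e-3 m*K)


lam_max = b / T = 2.898e-3 / 30869 = 9.388e-08 m = 93.8806 nm

93.8806 nm


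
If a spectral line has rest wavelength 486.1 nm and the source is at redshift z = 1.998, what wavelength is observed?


lam_obs = lam_emit * (1 + z) = 486.1 * (1 + 1.998) = 1457.3278

1457.3278 nm


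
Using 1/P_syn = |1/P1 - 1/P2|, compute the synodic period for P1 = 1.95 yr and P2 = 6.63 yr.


1/P_syn = |1/P1 - 1/P2| = |1/1.95 - 1/6.63| => P_syn = 2.7625

2.7625 years


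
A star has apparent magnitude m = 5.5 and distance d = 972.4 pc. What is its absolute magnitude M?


M = m - 5*log10(d) + 5 = 5.5 - 5*log10(972.4) + 5 = -4.4392

-4.4392


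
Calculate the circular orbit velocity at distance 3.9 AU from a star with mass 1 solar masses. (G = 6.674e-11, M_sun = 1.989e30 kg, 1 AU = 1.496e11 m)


v = sqrt(GM/r) = sqrt(6.674e-11 * 1.989e+30 / 5.834e+11) = 15083.8565

15083.8565 m/s


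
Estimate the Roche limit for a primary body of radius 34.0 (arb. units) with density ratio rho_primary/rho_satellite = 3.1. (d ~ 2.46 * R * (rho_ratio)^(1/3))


d_Roche = 2.46 * 34.0 * 3.1^(1/3) = 121.9555

121.9555


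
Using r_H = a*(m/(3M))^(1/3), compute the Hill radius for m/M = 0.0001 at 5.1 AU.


r_H = a * (m/3M)^(1/3) = 5.1 * (0.0001/3)^(1/3) = 0.1641

0.1641 AU


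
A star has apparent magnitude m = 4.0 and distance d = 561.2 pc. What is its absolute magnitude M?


M = m - 5*log10(d) + 5 = 4.0 - 5*log10(561.2) + 5 = -4.7456

-4.7456


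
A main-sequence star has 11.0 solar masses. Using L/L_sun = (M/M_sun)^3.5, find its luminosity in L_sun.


L/L_sun = (M/M_sun)^3.5 = 11.0^3.5 = 4414.4276

4414.4276 L_sun


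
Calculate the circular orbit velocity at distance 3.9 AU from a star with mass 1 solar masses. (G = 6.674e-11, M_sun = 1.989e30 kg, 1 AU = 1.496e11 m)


v = sqrt(GM/r) = sqrt(6.674e-11 * 1.989e+30 / 5.834e+11) = 15083.8565

15083.8565 m/s


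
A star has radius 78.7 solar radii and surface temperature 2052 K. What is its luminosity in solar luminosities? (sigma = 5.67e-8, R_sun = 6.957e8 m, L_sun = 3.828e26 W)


R = 78.7 * 6.957e8 m = 5.475159e+10 m. L = 4*pi*R^2*sigma*T^4 = 4*pi*(5.475159e+10)^2 * 5.67e-8 * 2052^4 = 3.787004491e+28 W. L/L_sun = 3.787004491e+28 / 3.828e26 = 98.9291

98.9291 L_sun


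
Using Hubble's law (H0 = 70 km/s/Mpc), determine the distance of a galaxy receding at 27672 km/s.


d = v / H0 = 27672 / 70 = 395.3143

395.3143 Mpc


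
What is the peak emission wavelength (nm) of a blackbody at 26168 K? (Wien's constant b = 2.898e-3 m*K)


lam_max = b / T = 2.898e-3 / 26168 = 1.107e-07 m = 110.7459 nm

110.7459 nm


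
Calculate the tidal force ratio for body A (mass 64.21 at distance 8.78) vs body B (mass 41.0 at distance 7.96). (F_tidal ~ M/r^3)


Ratio = (M1/r1^3) / (M2/r2^3) = (64.21/8.78^3) / (41.0/7.96^3) = 1.167

1.167


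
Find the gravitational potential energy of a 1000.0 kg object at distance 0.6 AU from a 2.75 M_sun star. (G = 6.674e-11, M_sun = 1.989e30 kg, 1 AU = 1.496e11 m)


M = 2.75 * 1.989e30 kg = 5.46975e+30 kg; r = 0.6 AU * 1.496e11 m/AU = 8.976e+10 m. U = -GM*m/r = -(6.674e-11 * 5.46975e+30 * 1000.0) / 8.976e+10 = -4.067e+12

-4.067e+12 J


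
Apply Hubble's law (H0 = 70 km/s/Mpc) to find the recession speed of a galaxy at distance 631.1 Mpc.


v = H0 * d = 70 * 631.1 = 44177.0

44177.0 km/s


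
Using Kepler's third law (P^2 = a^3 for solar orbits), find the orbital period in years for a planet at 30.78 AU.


P = a^(3/2) = 30.78^1.5 = 170.7666

170.7666 years


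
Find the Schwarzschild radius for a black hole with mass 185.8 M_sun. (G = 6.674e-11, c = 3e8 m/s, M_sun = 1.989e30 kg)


M = 185.8 * 1.989e30 kg = 3.695562e+32 kg. rs = 2GM/c^2 = 2 * 6.674e-11 * 3.695562e+32 / (3e8)^2 = 548092.9064

548092.9064 m


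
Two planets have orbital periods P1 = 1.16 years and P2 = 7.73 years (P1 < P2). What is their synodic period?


1/P_syn = |1/P1 - 1/P2| = |1/1.16 - 1/7.73| => P_syn = 1.3648

1.3648 years


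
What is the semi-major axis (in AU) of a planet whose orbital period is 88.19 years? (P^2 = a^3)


a = P^(2/3) = 88.19^(2/3) = 19.8128

19.8128 AU


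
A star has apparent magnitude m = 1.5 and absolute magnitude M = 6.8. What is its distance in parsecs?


d = 10^((m - M + 5)/5) = 10^((1.5 - 6.8 + 5)/5) = 0.871

0.871 pc


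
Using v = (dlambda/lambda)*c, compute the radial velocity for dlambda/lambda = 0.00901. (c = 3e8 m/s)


v = (dlambda/lambda) * c = 0.00901 * 3e8 = 2.703e+06

2.703e+06 m/s


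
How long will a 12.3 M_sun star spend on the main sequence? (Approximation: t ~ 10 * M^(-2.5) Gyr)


t = 10 * M^(-2.5) = 10 * 12.3^(-2.5) = 0.0188

0.0188 Gyr


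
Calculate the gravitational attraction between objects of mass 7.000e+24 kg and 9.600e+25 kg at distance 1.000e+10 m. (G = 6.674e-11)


F = G*m1*m2/r^2 = 6.674e-11 * 7.000e+24 * 9.600e+25 / (1.000e+10)^2 = 6.674e-11 * 6.720e+50 / 1.000e+20 = 4.485e+20

4.485e+20 N


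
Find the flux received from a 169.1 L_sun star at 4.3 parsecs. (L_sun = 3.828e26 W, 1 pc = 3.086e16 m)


F = L / (4*pi*d^2) = 6.473e+28 / (4*pi*(1.327e+17)^2) = 2.925e-07

2.925e-07 W/m^2


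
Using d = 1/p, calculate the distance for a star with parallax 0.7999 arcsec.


d = 1/p = 1/0.7999 = 1.2502

1.2502 pc


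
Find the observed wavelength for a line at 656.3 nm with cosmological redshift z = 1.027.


lam_obs = lam_emit * (1 + z) = 656.3 * (1 + 1.027) = 1330.3201

1330.3201 nm


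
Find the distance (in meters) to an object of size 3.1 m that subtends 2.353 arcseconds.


D = size / theta_rad, theta_rad = 2.353 * pi/(180*3600) = 1.141e-05, D = 271747.0886

271747.0886 m


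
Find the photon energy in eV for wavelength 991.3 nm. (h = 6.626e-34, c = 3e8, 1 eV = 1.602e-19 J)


E = hc/lambda = 6.626e-34 * 3e8 / 9.913e-07 = 2.005e-19 J = 1.2517 eV

1.2517 eV


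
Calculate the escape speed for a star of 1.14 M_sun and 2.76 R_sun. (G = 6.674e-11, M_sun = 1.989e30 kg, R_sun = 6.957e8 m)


M = 1.14 * 1.989e30 kg = 2.26746e+30 kg; R = 2.76 * 6.957e8 m = 1.920132e+09 m. v_esc = sqrt(2GM/R) = sqrt(2 * 6.674e-11 * 2.26746e+30 / 1.920132e+09) = 397019.9895

397019.9895 m/s


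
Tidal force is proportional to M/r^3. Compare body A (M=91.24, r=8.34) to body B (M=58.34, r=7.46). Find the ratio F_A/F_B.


Ratio = (M1/r1^3) / (M2/r2^3) = (91.24/8.34^3) / (58.34/7.46^3) = 1.1193

1.1193


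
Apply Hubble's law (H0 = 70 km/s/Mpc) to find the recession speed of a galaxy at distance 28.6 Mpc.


v = H0 * d = 70 * 28.6 = 2002.0

2002.0 km/s


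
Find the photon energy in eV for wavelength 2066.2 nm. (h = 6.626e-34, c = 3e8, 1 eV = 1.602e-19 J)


E = hc/lambda = 6.626e-34 * 3e8 / 2.066e-06 = 9.621e-20 J = 0.6005 eV

0.6005 eV


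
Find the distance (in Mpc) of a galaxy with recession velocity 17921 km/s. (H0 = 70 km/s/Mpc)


d = v / H0 = 17921 / 70 = 256.0143

256.0143 Mpc


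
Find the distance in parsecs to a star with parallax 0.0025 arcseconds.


d = 1/p = 1/0.0025 = 400.0

400.0 pc


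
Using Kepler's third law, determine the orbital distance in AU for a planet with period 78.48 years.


a = P^(2/3) = 78.48^(2/3) = 18.3304

18.3304 AU


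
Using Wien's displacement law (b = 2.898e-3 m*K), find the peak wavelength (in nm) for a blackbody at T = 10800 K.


lam_max = b / T = 2.898e-3 / 10800 = 2.683e-07 m = 268.3333 nm

268.3333 nm


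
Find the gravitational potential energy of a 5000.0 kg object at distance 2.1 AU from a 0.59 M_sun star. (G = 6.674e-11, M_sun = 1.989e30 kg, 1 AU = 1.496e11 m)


M = 0.59 * 1.989e30 kg = 1.17351e+30 kg; r = 2.1 AU * 1.496e11 m/AU = 3.1416e+11 m. U = -GM*m/r = -(6.674e-11 * 1.17351e+30 * 5000.0) / 3.1416e+11 = -1.246e+12

-1.246e+12 J


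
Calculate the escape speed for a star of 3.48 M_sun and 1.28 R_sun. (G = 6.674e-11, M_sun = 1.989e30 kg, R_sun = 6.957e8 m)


M = 3.48 * 1.989e30 kg = 6.92172e+30 kg; R = 1.28 * 6.957e8 m = 8.90496e+08 m. v_esc = sqrt(2GM/R) = sqrt(2 * 6.674e-11 * 6.92172e+30 / 8.90496e+08) = 1.019e+06

1.019e+06 m/s


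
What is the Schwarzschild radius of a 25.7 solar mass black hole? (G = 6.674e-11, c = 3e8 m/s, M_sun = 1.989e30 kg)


M = 25.7 * 1.989e30 kg = 5.11173e+31 kg. rs = 2GM/c^2 = 2 * 6.674e-11 * 5.11173e+31 / (3e8)^2 = 75812.6356

75812.6356 m


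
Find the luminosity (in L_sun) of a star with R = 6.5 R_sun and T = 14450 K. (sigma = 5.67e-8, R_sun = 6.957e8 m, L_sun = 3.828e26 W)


R = 6.5 * 6.957e8 m = 4.52205e+09 m. L = 4*pi*R^2*sigma*T^4 = 4*pi*(4.52205e+09)^2 * 5.67e-8 * 14450^4 = 6.35235896e+29 W. L/L_sun = 6.35235896e+29 / 3.828e26 = 1659.4459

1659.4459 L_sun


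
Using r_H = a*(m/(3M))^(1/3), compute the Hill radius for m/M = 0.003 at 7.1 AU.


r_H = a * (m/3M)^(1/3) = 7.1 * (0.003/3)^(1/3) = 0.71

0.71 AU


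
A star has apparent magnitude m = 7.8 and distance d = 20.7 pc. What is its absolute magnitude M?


M = m - 5*log10(d) + 5 = 7.8 - 5*log10(20.7) + 5 = 6.2201

6.2201


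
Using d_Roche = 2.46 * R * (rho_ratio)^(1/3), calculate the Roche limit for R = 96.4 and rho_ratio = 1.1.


d_Roche = 2.46 * 96.4 * 1.1^(1/3) = 244.799

244.799


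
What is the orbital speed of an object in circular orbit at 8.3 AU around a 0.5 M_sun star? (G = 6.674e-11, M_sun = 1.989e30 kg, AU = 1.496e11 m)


v = sqrt(GM/r) = sqrt(6.674e-11 * 9.945e+29 / 1.242e+12) = 7311.2335

7311.2335 m/s


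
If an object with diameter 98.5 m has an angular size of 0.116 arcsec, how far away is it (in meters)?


D = size / theta_rad, theta_rad = 0.116 * pi/(180*3600) = 5.624e-07, D = 1.751e+08

1.751e+08 m


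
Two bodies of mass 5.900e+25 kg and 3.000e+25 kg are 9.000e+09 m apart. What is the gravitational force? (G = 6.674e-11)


F = G*m1*m2/r^2 = 6.674e-11 * 5.900e+25 * 3.000e+25 / (9.000e+09)^2 = 6.674e-11 * 1.770e+51 / 8.100e+19 = 1.458e+21

1.458e+21 N


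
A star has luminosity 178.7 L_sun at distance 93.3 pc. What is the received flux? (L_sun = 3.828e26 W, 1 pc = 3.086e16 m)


F = L / (4*pi*d^2) = 6.841e+28 / (4*pi*(2.879e+18)^2) = 6.566e-10

6.566e-10 W/m^2


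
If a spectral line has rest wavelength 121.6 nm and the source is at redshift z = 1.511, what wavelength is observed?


lam_obs = lam_emit * (1 + z) = 121.6 * (1 + 1.511) = 305.3376

305.3376 nm


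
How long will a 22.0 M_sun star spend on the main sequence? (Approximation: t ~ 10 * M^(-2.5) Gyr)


t = 10 * M^(-2.5) = 10 * 22.0^(-2.5) = 0.0044

0.0044 Gyr


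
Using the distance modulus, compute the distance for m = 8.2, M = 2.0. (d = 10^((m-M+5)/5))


d = 10^((m - M + 5)/5) = 10^((8.2 - 2.0 + 5)/5) = 173.7801

173.7801 pc


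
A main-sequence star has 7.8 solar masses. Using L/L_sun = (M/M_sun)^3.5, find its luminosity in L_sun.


L/L_sun = (M/M_sun)^3.5 = 7.8^3.5 = 1325.3516

1325.3516 L_sun


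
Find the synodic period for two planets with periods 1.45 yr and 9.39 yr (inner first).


1/P_syn = |1/P1 - 1/P2| = |1/1.45 - 1/9.39| => P_syn = 1.7148

1.7148 years


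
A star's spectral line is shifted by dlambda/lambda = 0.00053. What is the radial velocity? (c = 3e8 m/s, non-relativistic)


v = (dlambda/lambda) * c = 0.00053 * 3e8 = 159000.0

159000.0 m/s


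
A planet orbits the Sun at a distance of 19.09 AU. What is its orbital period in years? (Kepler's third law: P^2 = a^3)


P = a^(3/2) = 19.09^1.5 = 83.4082

83.4082 years


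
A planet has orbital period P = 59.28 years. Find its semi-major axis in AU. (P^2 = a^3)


a = P^(2/3) = 59.28^(2/3) = 15.2033

15.2033 AU


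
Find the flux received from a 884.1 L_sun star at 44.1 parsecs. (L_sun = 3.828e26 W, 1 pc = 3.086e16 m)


F = L / (4*pi*d^2) = 3.384e+29 / (4*pi*(1.361e+18)^2) = 1.454e-08

1.454e-08 W/m^2


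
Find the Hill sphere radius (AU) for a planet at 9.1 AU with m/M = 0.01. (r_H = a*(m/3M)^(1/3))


r_H = a * (m/3M)^(1/3) = 9.1 * (0.01/3)^(1/3) = 1.3594

1.3594 AU


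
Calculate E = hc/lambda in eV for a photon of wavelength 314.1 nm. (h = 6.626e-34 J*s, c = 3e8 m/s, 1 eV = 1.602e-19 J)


E = hc/lambda = 6.626e-34 * 3e8 / 3.141e-07 = 6.329e-19 J = 3.9504 eV

3.9504 eV


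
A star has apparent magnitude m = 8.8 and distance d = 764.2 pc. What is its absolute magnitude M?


M = m - 5*log10(d) + 5 = 8.8 - 5*log10(764.2) + 5 = -0.616

-0.616


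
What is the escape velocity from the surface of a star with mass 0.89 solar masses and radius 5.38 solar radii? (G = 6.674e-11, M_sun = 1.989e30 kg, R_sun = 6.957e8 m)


M = 0.89 * 1.989e30 kg = 1.77021e+30 kg; R = 5.38 * 6.957e8 m = 3.742866e+09 m. v_esc = sqrt(2GM/R) = sqrt(2 * 6.674e-11 * 1.77021e+30 / 3.742866e+09) = 251257.1067

251257.1067 m/s


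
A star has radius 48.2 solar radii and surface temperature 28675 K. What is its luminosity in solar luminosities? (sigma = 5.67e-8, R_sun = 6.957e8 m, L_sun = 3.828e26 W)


R = 48.2 * 6.957e8 m = 3.353274e+10 m. L = 4*pi*R^2*sigma*T^4 = 4*pi*(3.353274e+10)^2 * 5.67e-8 * 28675^4 = 5.416823843e+32 W. L/L_sun = 5.416823843e+32 / 3.828e26 = 1.415e+06

1.415e+06 L_sun


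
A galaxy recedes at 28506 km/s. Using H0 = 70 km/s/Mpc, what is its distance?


d = v / H0 = 28506 / 70 = 407.2286

407.2286 Mpc


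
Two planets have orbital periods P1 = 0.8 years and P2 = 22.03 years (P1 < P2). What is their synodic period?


1/P_syn = |1/P1 - 1/P2| = |1/0.8 - 1/22.03| => P_syn = 0.8301

0.8301 years


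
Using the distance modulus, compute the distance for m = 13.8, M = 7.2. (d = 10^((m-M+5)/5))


d = 10^((m - M + 5)/5) = 10^((13.8 - 7.2 + 5)/5) = 208.9296

208.9296 pc


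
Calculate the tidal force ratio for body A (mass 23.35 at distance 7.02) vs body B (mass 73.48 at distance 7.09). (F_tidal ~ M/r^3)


Ratio = (M1/r1^3) / (M2/r2^3) = (23.35/7.02^3) / (73.48/7.09^3) = 0.3274

0.3274


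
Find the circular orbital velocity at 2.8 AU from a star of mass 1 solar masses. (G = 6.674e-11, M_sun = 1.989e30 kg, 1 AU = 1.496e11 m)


v = sqrt(GM/r) = sqrt(6.674e-11 * 1.989e+30 / 4.189e+11) = 17801.8723

17801.8723 m/s


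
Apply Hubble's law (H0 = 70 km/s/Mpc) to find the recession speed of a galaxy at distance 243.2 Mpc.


v = H0 * d = 70 * 243.2 = 17024.0

17024.0 km/s


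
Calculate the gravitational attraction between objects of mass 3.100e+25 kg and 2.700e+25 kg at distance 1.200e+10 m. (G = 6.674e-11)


F = G*m1*m2/r^2 = 6.674e-11 * 3.100e+25 * 2.700e+25 / (1.200e+10)^2 = 6.674e-11 * 8.370e+50 / 1.440e+20 = 3.879e+20

3.879e+20 N


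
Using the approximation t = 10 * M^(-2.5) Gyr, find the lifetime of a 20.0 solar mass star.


t = 10 * M^(-2.5) = 10 * 20.0^(-2.5) = 0.0056

0.0056 Gyr


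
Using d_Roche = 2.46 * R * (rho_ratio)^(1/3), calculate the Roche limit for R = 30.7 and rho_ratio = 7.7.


d_Roche = 2.46 * 30.7 * 7.7^(1/3) = 149.1318

149.1318


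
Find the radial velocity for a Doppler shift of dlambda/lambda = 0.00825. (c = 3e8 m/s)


v = (dlambda/lambda) * c = 0.00825 * 3e8 = 2.475e+06

2.475e+06 m/s


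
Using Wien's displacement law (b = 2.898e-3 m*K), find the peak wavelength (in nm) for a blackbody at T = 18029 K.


lam_max = b / T = 2.898e-3 / 18029 = 1.607e-07 m = 160.741 nm

160.741 nm


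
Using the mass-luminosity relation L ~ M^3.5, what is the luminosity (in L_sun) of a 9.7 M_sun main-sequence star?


L/L_sun = (M/M_sun)^3.5 = 9.7^3.5 = 2842.5039

2842.5039 L_sun


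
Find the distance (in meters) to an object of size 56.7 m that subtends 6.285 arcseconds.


D = size / theta_rad, theta_rad = 6.285 * pi/(180*3600) = 3.047e-05, D = 1.861e+06

1.861e+06 m


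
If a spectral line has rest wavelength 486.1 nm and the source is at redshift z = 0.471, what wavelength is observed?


lam_obs = lam_emit * (1 + z) = 486.1 * (1 + 0.471) = 715.0531

715.0531 nm


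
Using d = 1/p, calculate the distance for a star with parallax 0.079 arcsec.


d = 1/p = 1/0.079 = 12.6582

12.6582 pc


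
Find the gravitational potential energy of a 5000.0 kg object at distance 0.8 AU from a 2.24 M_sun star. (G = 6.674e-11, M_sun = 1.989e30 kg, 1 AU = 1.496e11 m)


M = 2.24 * 1.989e30 kg = 4.45536e+30 kg; r = 0.8 AU * 1.496e11 m/AU = 1.1968e+11 m. U = -GM*m/r = -(6.674e-11 * 4.45536e+30 * 5000.0) / 1.1968e+11 = -1.242e+13

-1.242e+13 J


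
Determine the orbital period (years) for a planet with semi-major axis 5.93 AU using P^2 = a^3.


P = a^(3/2) = 5.93^1.5 = 14.4405

14.4405 years


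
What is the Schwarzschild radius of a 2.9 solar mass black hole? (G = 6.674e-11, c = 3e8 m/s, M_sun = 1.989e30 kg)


M = 2.9 * 1.989e30 kg = 5.7681e+30 kg. rs = 2GM/c^2 = 2 * 6.674e-11 * 5.7681e+30 / (3e8)^2 = 8554.7332

8554.7332 m


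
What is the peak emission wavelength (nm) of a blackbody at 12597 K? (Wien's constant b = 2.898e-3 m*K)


lam_max = b / T = 2.898e-3 / 12597 = 2.301e-07 m = 230.0548 nm

230.0548 nm


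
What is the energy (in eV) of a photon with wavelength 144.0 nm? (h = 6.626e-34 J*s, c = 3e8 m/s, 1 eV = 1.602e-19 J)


E = hc/lambda = 6.626e-34 * 3e8 / 1.440e-07 = 1.380e-18 J = 8.6168 eV

8.6168 eV


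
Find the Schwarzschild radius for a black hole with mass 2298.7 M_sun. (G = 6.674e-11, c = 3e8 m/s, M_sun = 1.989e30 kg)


M = 2298.7 * 1.989e30 kg = 4.5721143e+33 kg. rs = 2GM/c^2 = 2 * 6.674e-11 * 4.5721143e+33 / (3e8)^2 = 6.781e+06

6.781e+06 m


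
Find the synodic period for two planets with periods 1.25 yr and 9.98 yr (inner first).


1/P_syn = |1/P1 - 1/P2| = |1/1.25 - 1/9.98| => P_syn = 1.429

1.429 years


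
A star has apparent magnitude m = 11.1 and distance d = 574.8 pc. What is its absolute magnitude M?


M = m - 5*log10(d) + 5 = 11.1 - 5*log10(574.8) + 5 = 2.3024

2.3024


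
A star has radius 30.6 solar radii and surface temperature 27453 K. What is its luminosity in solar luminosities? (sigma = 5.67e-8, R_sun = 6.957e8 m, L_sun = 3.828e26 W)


R = 30.6 * 6.957e8 m = 2.128842e+10 m. L = 4*pi*R^2*sigma*T^4 = 4*pi*(2.128842e+10)^2 * 5.67e-8 * 27453^4 = 1.834167623e+32 W. L/L_sun = 1.834167623e+32 / 3.828e26 = 479145.147

479145.147 L_sun


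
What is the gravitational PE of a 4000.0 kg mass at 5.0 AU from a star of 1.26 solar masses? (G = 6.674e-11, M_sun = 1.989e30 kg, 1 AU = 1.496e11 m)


M = 1.26 * 1.989e30 kg = 2.50614e+30 kg; r = 5.0 AU * 1.496e11 m/AU = 7.48e+11 m. U = -GM*m/r = -(6.674e-11 * 2.50614e+30 * 4000.0) / 7.48e+11 = -8.944e+11

-8.944e+11 J


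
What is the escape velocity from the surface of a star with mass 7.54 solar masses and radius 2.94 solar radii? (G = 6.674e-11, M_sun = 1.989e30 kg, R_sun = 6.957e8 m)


M = 7.54 * 1.989e30 kg = 1.499706e+31 kg; R = 2.94 * 6.957e8 m = 2.045358e+09 m. v_esc = sqrt(2GM/R) = sqrt(2 * 6.674e-11 * 1.499706e+31 / 2.045358e+09) = 989296.5547

989296.5547 m/s


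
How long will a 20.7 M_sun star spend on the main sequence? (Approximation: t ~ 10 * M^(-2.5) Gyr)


t = 10 * M^(-2.5) = 10 * 20.7^(-2.5) = 0.0051

0.0051 Gyr


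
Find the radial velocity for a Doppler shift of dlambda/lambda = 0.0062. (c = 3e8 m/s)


v = (dlambda/lambda) * c = 0.0062 * 3e8 = 1.860e+06

1.860e+06 m/s


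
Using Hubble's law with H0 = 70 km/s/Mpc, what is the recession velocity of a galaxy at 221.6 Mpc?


v = H0 * d = 70 * 221.6 = 15512.0

15512.0 km/s


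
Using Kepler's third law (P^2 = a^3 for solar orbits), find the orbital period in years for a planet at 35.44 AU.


P = a^(3/2) = 35.44^1.5 = 210.9797

210.9797 years


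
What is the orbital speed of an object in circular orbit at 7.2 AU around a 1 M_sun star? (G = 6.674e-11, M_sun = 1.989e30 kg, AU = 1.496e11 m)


v = sqrt(GM/r) = sqrt(6.674e-11 * 1.989e+30 / 1.077e+12) = 11101.4178

11101.4178 m/s


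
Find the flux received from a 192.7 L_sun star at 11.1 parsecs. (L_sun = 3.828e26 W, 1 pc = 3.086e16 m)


F = L / (4*pi*d^2) = 7.377e+28 / (4*pi*(3.425e+17)^2) = 5.003e-08

5.003e-08 W/m^2


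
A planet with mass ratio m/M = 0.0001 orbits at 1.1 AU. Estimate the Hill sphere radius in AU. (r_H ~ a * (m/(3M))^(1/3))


r_H = a * (m/3M)^(1/3) = 1.1 * (0.0001/3)^(1/3) = 0.0354

0.0354 AU


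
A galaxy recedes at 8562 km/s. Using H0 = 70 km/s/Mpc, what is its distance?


d = v / H0 = 8562 / 70 = 122.3143

122.3143 Mpc


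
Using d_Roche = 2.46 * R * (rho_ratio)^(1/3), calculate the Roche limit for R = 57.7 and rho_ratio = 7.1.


d_Roche = 2.46 * 57.7 * 7.1^(1/3) = 272.8121

272.8121


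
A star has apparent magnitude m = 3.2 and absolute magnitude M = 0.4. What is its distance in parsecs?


d = 10^((m - M + 5)/5) = 10^((3.2 - 0.4 + 5)/5) = 36.3078

36.3078 pc


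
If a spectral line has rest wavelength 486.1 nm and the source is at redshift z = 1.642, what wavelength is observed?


lam_obs = lam_emit * (1 + z) = 486.1 * (1 + 1.642) = 1284.2762

1284.2762 nm


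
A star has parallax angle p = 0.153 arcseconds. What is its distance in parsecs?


d = 1/p = 1/0.153 = 6.5359

6.5359 pc


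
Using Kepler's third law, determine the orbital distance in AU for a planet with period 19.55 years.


a = P^(2/3) = 19.55^(2/3) = 7.2571

7.2571 AU


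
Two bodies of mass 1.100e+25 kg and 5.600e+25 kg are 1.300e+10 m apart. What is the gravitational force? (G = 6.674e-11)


F = G*m1*m2/r^2 = 6.674e-11 * 1.100e+25 * 5.600e+25 / (1.300e+10)^2 = 6.674e-11 * 6.160e+50 / 1.690e+20 = 2.433e+20

2.433e+20 N


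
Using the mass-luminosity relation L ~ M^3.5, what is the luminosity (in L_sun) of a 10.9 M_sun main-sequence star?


L/L_sun = (M/M_sun)^3.5 = 10.9^3.5 = 4275.5574

4275.5574 L_sun


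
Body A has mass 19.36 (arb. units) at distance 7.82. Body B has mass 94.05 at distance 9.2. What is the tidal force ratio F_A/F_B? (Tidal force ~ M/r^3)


Ratio = (M1/r1^3) / (M2/r2^3) = (19.36/7.82^3) / (94.05/9.2^3) = 0.3352

0.3352


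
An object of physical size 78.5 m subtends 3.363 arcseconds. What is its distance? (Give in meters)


D = size / theta_rad, theta_rad = 3.363 * pi/(180*3600) = 1.630e-05, D = 4.815e+06

4.815e+06 m


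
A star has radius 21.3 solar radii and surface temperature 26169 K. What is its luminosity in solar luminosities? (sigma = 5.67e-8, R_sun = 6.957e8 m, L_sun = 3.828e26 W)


R = 21.3 * 6.957e8 m = 1.481841e+10 m. L = 4*pi*R^2*sigma*T^4 = 4*pi*(1.481841e+10)^2 * 5.67e-8 * 26169^4 = 7.337441391e+31 W. L/L_sun = 7.337441391e+31 / 3.828e26 = 191678.1973

191678.1973 L_sun


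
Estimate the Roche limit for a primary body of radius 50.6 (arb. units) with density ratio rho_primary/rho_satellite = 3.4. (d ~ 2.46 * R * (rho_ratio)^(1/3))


d_Roche = 2.46 * 50.6 * 3.4^(1/3) = 187.1739

187.1739


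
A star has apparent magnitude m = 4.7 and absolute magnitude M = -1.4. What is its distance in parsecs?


d = 10^((m - M + 5)/5) = 10^((4.7 - -1.4 + 5)/5) = 165.9587

165.9587 pc


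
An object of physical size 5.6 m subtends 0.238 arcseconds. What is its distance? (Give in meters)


D = size / theta_rad, theta_rad = 0.238 * pi/(180*3600) = 1.154e-06, D = 4.853e+06

4.853e+06 m


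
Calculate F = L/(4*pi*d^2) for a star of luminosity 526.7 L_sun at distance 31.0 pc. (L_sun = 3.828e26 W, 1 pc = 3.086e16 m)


F = L / (4*pi*d^2) = 2.016e+29 / (4*pi*(9.567e+17)^2) = 1.753e-08

1.753e-08 W/m^2


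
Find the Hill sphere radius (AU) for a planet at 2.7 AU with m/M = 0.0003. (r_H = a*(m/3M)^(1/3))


r_H = a * (m/3M)^(1/3) = 2.7 * (0.0003/3)^(1/3) = 0.1253

0.1253 AU


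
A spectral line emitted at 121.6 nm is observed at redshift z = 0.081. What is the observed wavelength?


lam_obs = lam_emit * (1 + z) = 121.6 * (1 + 0.081) = 131.4496

131.4496 nm


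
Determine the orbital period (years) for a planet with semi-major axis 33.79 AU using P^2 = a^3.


P = a^(3/2) = 33.79^1.5 = 196.4185

196.4185 years


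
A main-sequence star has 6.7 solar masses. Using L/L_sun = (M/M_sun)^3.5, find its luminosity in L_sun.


L/L_sun = (M/M_sun)^3.5 = 6.7^3.5 = 778.5057

778.5057 L_sun


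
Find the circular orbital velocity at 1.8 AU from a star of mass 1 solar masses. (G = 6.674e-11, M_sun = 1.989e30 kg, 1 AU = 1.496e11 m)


v = sqrt(GM/r) = sqrt(6.674e-11 * 1.989e+30 / 2.693e+11) = 22202.8356

22202.8356 m/s


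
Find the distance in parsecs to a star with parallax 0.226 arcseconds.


d = 1/p = 1/0.226 = 4.4248

4.4248 pc


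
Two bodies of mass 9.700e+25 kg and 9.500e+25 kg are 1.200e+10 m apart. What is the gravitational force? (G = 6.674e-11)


F = G*m1*m2/r^2 = 6.674e-11 * 9.700e+25 * 9.500e+25 / (1.200e+10)^2 = 6.674e-11 * 9.215e+51 / 1.440e+20 = 4.271e+21

4.271e+21 N


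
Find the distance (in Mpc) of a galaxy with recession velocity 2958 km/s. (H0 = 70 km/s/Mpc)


d = v / H0 = 2958 / 70 = 42.2571

42.2571 Mpc


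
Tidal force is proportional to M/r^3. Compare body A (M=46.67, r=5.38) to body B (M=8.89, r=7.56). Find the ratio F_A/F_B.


Ratio = (M1/r1^3) / (M2/r2^3) = (46.67/5.38^3) / (8.89/7.56^3) = 14.5665

14.5665


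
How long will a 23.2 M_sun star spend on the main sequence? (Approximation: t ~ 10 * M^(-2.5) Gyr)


t = 10 * M^(-2.5) = 10 * 23.2^(-2.5) = 0.0039

0.0039 Gyr


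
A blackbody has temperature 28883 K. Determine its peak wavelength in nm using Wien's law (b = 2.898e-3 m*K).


lam_max = b / T = 2.898e-3 / 28883 = 1.003e-07 m = 100.3358 nm

100.3358 nm


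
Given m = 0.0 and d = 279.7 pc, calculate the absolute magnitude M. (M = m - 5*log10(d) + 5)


M = m - 5*log10(d) + 5 = 0.0 - 5*log10(279.7) + 5 = -7.2335

-7.2335


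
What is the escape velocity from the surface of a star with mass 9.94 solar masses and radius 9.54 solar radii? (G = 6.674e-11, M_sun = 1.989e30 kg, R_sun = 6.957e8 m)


M = 9.94 * 1.989e30 kg = 1.977066e+31 kg; R = 9.54 * 6.957e8 m = 6.636978e+09 m. v_esc = sqrt(2GM/R) = sqrt(2 * 6.674e-11 * 1.977066e+31 / 6.636978e+09) = 630570.2741

630570.2741 m/s


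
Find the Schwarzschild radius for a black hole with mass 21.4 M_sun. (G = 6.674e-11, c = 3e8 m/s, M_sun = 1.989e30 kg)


M = 21.4 * 1.989e30 kg = 4.25646e+31 kg. rs = 2GM/c^2 = 2 * 6.674e-11 * 4.25646e+31 / (3e8)^2 = 63128.0312

63128.0312 m


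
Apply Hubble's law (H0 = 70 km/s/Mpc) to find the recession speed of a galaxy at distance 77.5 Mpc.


v = H0 * d = 70 * 77.5 = 5425.0

5425.0 km/s


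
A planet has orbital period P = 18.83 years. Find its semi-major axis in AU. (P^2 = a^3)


a = P^(2/3) = 18.83^(2/3) = 7.0778

7.0778 AU


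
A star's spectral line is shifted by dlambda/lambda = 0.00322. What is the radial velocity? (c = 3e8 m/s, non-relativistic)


v = (dlambda/lambda) * c = 0.00322 * 3e8 = 966000.0

966000.0 m/s


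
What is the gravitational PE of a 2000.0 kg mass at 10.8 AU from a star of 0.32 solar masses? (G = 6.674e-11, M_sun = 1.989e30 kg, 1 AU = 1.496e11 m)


M = 0.32 * 1.989e30 kg = 6.3648e+29 kg; r = 10.8 AU * 1.496e11 m/AU = 1.61568e+12 m. U = -GM*m/r = -(6.674e-11 * 6.3648e+29 * 2000.0) / 1.61568e+12 = -5.258e+10

-5.258e+10 J


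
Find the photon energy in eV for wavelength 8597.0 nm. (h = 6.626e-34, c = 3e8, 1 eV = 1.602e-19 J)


E = hc/lambda = 6.626e-34 * 3e8 / 8.597e-06 = 2.312e-20 J = 0.1443 eV

0.1443 eV


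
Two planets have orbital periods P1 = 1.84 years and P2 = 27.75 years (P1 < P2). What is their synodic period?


1/P_syn = |1/P1 - 1/P2| = |1/1.84 - 1/27.75| => P_syn = 1.9707

1.9707 years


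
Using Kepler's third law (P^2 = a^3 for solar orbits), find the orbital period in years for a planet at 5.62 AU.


P = a^(3/2) = 5.62^1.5 = 13.3231

13.3231 years


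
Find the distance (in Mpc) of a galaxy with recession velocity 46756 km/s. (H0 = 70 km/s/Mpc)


d = v / H0 = 46756 / 70 = 667.9429

667.9429 Mpc


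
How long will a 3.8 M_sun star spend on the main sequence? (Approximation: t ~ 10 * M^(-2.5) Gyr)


t = 10 * M^(-2.5) = 10 * 3.8^(-2.5) = 0.3553

0.3553 Gyr


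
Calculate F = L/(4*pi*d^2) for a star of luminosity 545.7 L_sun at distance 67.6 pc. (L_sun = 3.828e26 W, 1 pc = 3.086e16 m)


F = L / (4*pi*d^2) = 2.089e+29 / (4*pi*(2.086e+18)^2) = 3.820e-09

3.820e-09 W/m^2


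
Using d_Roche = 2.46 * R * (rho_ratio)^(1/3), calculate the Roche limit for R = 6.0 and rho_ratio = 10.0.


d_Roche = 2.46 * 6.0 * 10.0^(1/3) = 31.7995

31.7995


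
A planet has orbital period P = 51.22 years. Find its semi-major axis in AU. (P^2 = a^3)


a = P^(2/3) = 51.22^(2/3) = 13.792

13.792 AU


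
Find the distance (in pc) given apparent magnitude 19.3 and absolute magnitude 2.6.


d = 10^((m - M + 5)/5) = 10^((19.3 - 2.6 + 5)/5) = 21877.6162

21877.6162 pc


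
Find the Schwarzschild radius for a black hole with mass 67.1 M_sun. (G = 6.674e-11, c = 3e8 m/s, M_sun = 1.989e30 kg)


M = 67.1 * 1.989e30 kg = 1.334619e+32 kg. rs = 2GM/c^2 = 2 * 6.674e-11 * 1.334619e+32 / (3e8)^2 = 197938.8268

197938.8268 m


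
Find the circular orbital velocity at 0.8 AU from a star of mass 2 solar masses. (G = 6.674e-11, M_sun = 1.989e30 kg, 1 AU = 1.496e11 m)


v = sqrt(GM/r) = sqrt(6.674e-11 * 3.978e+30 / 1.197e+11) = 47099.3269

47099.3269 m/s


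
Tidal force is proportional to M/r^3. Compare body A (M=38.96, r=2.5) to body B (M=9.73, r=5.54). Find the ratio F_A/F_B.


Ratio = (M1/r1^3) / (M2/r2^3) = (38.96/2.5^3) / (9.73/5.54^3) = 43.5728

43.5728


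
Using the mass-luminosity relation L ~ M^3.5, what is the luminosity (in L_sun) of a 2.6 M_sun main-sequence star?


L/L_sun = (M/M_sun)^3.5 = 2.6^3.5 = 28.3404

28.3404 L_sun


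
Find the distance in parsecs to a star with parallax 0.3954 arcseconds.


d = 1/p = 1/0.3954 = 2.5291

2.5291 pc


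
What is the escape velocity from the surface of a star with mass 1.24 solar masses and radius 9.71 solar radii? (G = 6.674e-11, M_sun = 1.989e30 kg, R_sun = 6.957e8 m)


M = 1.24 * 1.989e30 kg = 2.46636e+30 kg; R = 9.71 * 6.957e8 m = 6.755247e+09 m. v_esc = sqrt(2GM/R) = sqrt(2 * 6.674e-11 * 2.46636e+30 / 6.755247e+09) = 220757.6267

220757.6267 m/s


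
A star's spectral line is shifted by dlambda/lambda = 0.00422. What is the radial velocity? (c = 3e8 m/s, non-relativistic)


v = (dlambda/lambda) * c = 0.00422 * 3e8 = 1.266e+06

1.266e+06 m/s


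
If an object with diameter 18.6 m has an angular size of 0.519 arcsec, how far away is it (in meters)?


D = size / theta_rad, theta_rad = 0.519 * pi/(180*3600) = 2.516e-06, D = 7.392e+06

7.392e+06 m


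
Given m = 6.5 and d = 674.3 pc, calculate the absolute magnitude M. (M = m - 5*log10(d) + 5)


M = m - 5*log10(d) + 5 = 6.5 - 5*log10(674.3) + 5 = -2.6443

-2.6443


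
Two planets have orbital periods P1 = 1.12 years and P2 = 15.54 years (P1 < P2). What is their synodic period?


1/P_syn = |1/P1 - 1/P2| = |1/1.12 - 1/15.54| => P_syn = 1.207

1.207 years


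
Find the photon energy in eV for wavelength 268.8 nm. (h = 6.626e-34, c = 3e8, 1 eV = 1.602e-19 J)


E = hc/lambda = 6.626e-34 * 3e8 / 2.688e-07 = 7.395e-19 J = 4.6162 eV

4.6162 eV


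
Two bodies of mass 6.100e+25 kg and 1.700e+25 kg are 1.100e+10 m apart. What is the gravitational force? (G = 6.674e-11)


F = G*m1*m2/r^2 = 6.674e-11 * 6.100e+25 * 1.700e+25 / (1.100e+10)^2 = 6.674e-11 * 1.037e+51 / 1.210e+20 = 5.720e+20

5.720e+20 N


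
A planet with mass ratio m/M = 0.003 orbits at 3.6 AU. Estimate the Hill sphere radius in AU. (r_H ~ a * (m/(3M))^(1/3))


r_H = a * (m/3M)^(1/3) = 3.6 * (0.003/3)^(1/3) = 0.36

0.36 AU


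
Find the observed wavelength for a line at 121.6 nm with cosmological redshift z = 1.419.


lam_obs = lam_emit * (1 + z) = 121.6 * (1 + 1.419) = 294.1504

294.1504 nm


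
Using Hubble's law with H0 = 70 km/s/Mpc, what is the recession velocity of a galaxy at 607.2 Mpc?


v = H0 * d = 70 * 607.2 = 42504.0

42504.0 km/s


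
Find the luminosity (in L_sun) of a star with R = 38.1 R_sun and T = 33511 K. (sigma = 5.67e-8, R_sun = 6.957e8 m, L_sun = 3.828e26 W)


R = 38.1 * 6.957e8 m = 2.650617e+10 m. L = 4*pi*R^2*sigma*T^4 = 4*pi*(2.650617e+10)^2 * 5.67e-8 * 33511^4 = 6.313009344e+32 W. L/L_sun = 6.313009344e+32 / 3.828e26 = 1.649e+06

1.649e+06 L_sun


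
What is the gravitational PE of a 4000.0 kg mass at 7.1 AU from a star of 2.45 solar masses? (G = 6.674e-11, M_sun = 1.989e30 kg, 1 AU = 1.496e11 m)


M = 2.45 * 1.989e30 kg = 4.87305e+30 kg; r = 7.1 AU * 1.496e11 m/AU = 1.06216e+12 m. U = -GM*m/r = -(6.674e-11 * 4.87305e+30 * 4000.0) / 1.06216e+12 = -1.225e+12

-1.225e+12 J


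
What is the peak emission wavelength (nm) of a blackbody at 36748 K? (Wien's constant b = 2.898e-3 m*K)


lam_max = b / T = 2.898e-3 / 36748 = 7.886e-08 m = 78.8614 nm

78.8614 nm


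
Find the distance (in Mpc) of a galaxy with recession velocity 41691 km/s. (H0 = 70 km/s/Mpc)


d = v / H0 = 41691 / 70 = 595.5857

595.5857 Mpc
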